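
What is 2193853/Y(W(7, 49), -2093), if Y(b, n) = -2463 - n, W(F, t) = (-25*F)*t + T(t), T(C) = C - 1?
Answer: -2193853/370 ≈ -5929.3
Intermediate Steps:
T(C) = -1 + C
W(F, t) = -1 + t - 25*F*t (W(F, t) = (-25*F)*t + (-1 + t) = -25*F*t + (-1 + t) = -1 + t - 25*F*t)
2193853/Y(W(7, 49), -2093) = 2193853/(-2463 - 1*(-2093)) = 2193853/(-2463 + 2093) = 2193853/(-370) = 2193853*(-1/370) = -2193853/370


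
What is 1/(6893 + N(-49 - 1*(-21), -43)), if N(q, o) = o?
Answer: 1/6850 ≈ 0.00014599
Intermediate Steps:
1/(6893 + N(-49 - 1*(-21), -43)) = 1/(6893 - 43) = 1/6850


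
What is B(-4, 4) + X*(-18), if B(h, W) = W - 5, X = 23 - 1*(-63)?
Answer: -1549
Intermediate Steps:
X = 86 (X = 23 + 63 = 86)
B(h, W) = -5 + W
B(-4, 4) + X*(-18) = (-5 + 4) + 86*(-18) = -1 - 1548 = -1549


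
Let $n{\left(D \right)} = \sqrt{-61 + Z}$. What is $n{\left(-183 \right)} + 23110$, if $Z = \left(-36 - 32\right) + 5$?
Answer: $23110 + 2 i \sqrt{31} \approx 23110.0 + 11.136 i$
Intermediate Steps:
$Z = -63$ ($Z = -68 + 5 = -63$)
$n{\left(D \right)} = 2 i \sqrt{31}$ ($n{\left(D \right)} = \sqrt{-61 - 63} = \sqrt{-124} = 2 i \sqrt{31}$)
$n{\left(-183 \right)} + 23110 = 2 i \sqrt{31} + 23110 = 23110 + 2 i \sqrt{31}$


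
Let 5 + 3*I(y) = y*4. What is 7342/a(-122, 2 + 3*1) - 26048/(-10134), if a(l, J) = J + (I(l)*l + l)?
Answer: 890375822/302981265 ≈ 2.9387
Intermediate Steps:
I(y) = -5/3 + 4*y/3 (I(y) = -5/3 + (y*4)/3 = -5/3 + (4*y)/3 = -5/3 + 4*y/3)
a(l, J) = J + l + l*(-5/3 + 4*l/3) (a(l, J) = J + ((-5/3 + 4*l/3)*l + l) = J + (l*(-5/3 + 4*l/3) + l) = J + (l + l*(-5/3 + 4*l/3)) = J + l + l*(-5/3 + 4*l/3))
7342/a(-122, 2 + 3*1) - 26048/(-10134) = 7342/((2 + 3*1) - 122 + (⅓)*(-122)*(-5 + 4*(-122))) - 26048/(-10134) = 7342/((2 + 3) - 122 + (⅓)*(-122)*(-5 - 488)) - 26048*(-1/10134) = 7342/(5 - 122 + (⅓)*(-122)*(-493)) + 13024/5067 = 7342/(5 - 122 + 60146/3) + 13024/5067 = 7342/(59795/3) + 13024/5067 = 7342*(3/59795) + 13024/5067 = 22026/59795 + 13024/5067 = 890375822/302981265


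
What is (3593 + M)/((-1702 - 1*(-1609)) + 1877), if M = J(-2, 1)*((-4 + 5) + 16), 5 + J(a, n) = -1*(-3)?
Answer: 3559/1784 ≈ 1.9950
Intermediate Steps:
J(a, n) = -2 (J(a, n) = -5 - 1*(-3) = -5 + 3 = -2)
M = -34 (M = -2*((-4 + 5) + 16) = -2*(1 + 16) = -2*17 = -34)
(3593 + M)/((-1702 - 1*(-1609)) + 1877) = (3593 - 34)/((-1702 - 1*(-1609)) + 1877) = 3559/((-1702 + 1609) + 1877) = 3559/(-93 + 1877) = 3559/1784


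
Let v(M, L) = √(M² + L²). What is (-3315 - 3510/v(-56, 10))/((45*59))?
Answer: -221/177 - 39*√809/47731 ≈ -1.2718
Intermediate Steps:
v(M, L) = √(L² + M²)
(-3315 - 3510/v(-56, 10))/((45*59)) = (-3315 - 3510/√(10² + (-56)²))/((45*59)) = (-3315 - 3510/√(100 + 3136))/2655 = (-3315 - 3510*√809/1618)*(1/2655) = (-3315 - 1755*√809/809)*(1/2655) = -221/177 - 39*√809/47731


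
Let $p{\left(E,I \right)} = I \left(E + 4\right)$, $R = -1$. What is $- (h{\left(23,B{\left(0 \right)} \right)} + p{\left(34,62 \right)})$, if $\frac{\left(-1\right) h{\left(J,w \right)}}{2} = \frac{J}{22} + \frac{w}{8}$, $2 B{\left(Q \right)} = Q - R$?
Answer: $- \frac{207133}{88} \approx -2353.8$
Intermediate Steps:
$B{\left(Q \right)} = \frac{1}{2} + \frac{Q}{2}$ ($B{\left(Q \right)} = \frac{Q - -1}{2} = \frac{Q + 1}{2} = \frac{1 + Q}{2} = \frac{1}{2} + \frac{Q}{2}$)
$p{\left(E,I \right)} = I \left(4 + E\right)$
$h{\left(J,w \right)} = - \frac{w}{4} - \frac{J}{11}$ ($h{\left(J,w \right)} = - 2 \left(\frac{J}{22} + \frac{w}{8}\right) = - 2 \left(\frac{w}{8} + \frac{J}{22}\right) = - \frac{w}{4} - \frac{J}{11}$)
$- (h{\left(23,B{\left(0 \right)} \right)} + p{\left(34,62 \right)}) = - (\left(- \frac{\frac{1}{2} + \frac{1}{2} \cdot 0}{4} - \frac{23}{11}\right) + 62 \left(4 + 34\right)) = - (\left(- \frac{\frac{1}{2} + 0}{4} - \frac{23}{11}\right) + 62 \cdot 38) = - (\left(\left(- \frac{1}{4}\right) \frac{1}{2} - \frac{23}{11}\right) + 2356) = - (\left(- \frac{1}{8} - \frac{23}{11}\right) + 2356) = - (- \frac{195}{88} + 2356) = \left(-1\right) \frac{207133}{88} = - \frac{207133}{88}$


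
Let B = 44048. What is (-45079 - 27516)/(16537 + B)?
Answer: -14519/12117 ≈ -1.1982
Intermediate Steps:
(-45079 - 27516)/(16537 + B) = (-45079 - 27516)/(16537 + 44048) = -72595/60585 = -72595*1/60585 = -14519/12117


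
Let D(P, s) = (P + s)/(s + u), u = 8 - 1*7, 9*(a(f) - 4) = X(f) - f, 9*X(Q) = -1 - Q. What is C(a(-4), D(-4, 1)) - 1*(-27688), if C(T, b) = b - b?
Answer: 27688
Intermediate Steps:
X(Q) = -⅑ - Q/9 (X(Q) = (-1 - Q)/9 = -⅑ - Q/9)
a(f) = 323/81 - 10*f/81 (a(f) = 4 + ((-⅑ - f/9) - f)/9 = 4 + (-⅑ - 10*f/9)/9 = 4 + (-1/81 - 10*f/81) = 323/81 - 10*f/81)
u = 1 (u = 8 - 7 = 1)
D(P, s) = (P + s)/(1 + s) (D(P, s) = (P + s)/(s + 1) = (P + s)/(1 + s))
C(T, b) = 0
C(a(-4), D(-4, 1)) - 1*(-27688) = 0 - 1*(-27688) = 0 + 27688 = 27688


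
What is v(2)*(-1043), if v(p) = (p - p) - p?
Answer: 2086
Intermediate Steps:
v(p) = -p (v(p) = 0 - p = -p)
v(2)*(-1043) = -1*2*(-1043) = -2*(-1043) = 2086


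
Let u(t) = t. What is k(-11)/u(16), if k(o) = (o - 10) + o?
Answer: -2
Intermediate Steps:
k(o) = -10 + 2*o (k(o) = (-10 + o) + o = -10 + 2*o)
k(-11)/u(16) = (-10 + 2*(-11))/16 = (-10 - 22)*(1/16) = -32*1/16 = -2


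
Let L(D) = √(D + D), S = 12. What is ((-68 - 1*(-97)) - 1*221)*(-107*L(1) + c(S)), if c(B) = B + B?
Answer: -4608 + 20544*√2 ≈ 24446.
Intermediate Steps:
L(D) = √2*√D (L(D) = √(2*D) = √2*√D)
c(B) = 2*B
((-68 - 1*(-97)) - 1*221)*(-107*L(1) + c(S)) = ((-68 - 1*(-97)) - 1*221)*(-107*√2*√1 + 2*12) = ((-68 + 97) - 221)*(-107*√2 + 24) = (29 - 221)*(-107*√2 + 24) = -192*(24 - 107*√2) = -4608 + 20544*√2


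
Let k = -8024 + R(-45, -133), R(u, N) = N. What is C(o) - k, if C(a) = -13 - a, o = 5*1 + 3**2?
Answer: 8130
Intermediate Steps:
o = 14 (o = 5 + 9 = 14)
k = -8157 (k = -8024 - 133 = -8157)
C(o) - k = (-13 - 1*14) - 1*(-8157) = (-13 - 14) + 8157 = -27 + 8157 = 8130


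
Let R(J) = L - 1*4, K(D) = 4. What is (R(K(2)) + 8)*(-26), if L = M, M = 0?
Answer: -104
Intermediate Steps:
L = 0
R(J) = -4 (R(J) = 0 - 1*4 = 0 - 4 = -4)
(R(K(2)) + 8)*(-26) = (-4 + 8)*(-26) = 4*(-26) = -104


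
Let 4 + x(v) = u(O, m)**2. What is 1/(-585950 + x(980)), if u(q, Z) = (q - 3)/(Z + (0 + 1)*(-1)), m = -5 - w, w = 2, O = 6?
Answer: -64/37501047 ≈ -1.7066e-6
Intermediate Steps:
m = -7 (m = -5 - 1*2 = -5 - 2 = -7)
u(q, Z) = (-3 + q)/(-1 + Z) (u(q, Z) = (-3 + q)/(Z + 1*(-1)) = (-3 + q)/(Z - 1) = (-3 + q)/(-1 + Z))
x(v) = -247/64 (x(v) = -4 + ((-3 + 6)/(-1 - 7))**2 = -4 + (3/(-8))**2 = -4 + (-1/8*3)**2 = -4 + (-3/8)**2 = -4 + 9/64 = -247/64)
1/(-585950 + x(980)) = 1/(-585950 - 247/64) = 1/(-37501047/64) = -64/37501047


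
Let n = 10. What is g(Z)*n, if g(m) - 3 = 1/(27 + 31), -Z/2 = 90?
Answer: 875/29 ≈ 30.172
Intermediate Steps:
Z = -180 (Z = -2*90 = -180)
g(m) = 175/58 (g(m) = 3 + 1/(27 + 31) = 3 + 1/58 = 175/58)
g(Z)*n = (175/58)*10 = 875/29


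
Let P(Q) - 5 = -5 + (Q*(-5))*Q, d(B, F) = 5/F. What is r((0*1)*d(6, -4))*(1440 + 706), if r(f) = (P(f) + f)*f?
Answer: 0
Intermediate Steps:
P(Q) = -5*Q² (P(Q) = 5 + (-5 + (Q*(-5))*Q) = 5 + (-5 + (-5*Q)*Q) = 5 + (-5 - 5*Q²) = -5*Q²)
r(f) = f*(f - 5*f²) (r(f) = (-5*f² + f)*f = (f - 5*f²)*f = f*(f - 5*f²))
r((0*1)*d(6, -4))*(1440 + 706) = (((0*1)*(5/(-4)))²*(1 - 5*0*1*5/(-4)))*(1440 + 706) = ((0*(5*(-¼)))²*(1 - 0*5*(-¼)))*2146 = ((0*(-5/4))²*(1 - 0*(-5)/4))*2146 = (0²*(1 - 5*0))*2146 = (0*(1 + 0))*2146 = (0*1)*2146 = 0*2146 = 0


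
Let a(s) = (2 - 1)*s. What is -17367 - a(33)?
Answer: -17400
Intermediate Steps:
a(s) = s (a(s) = 1*s = s)
-17367 - a(33) = -17367 - 1*33 = -17367 - 33 = -17400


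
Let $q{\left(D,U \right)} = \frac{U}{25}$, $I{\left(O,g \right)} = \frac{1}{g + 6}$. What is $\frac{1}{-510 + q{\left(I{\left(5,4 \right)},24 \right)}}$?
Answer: $- \frac{25}{12726} \approx -0.0019645$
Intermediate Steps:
$I{\left(O,g \right)} = \frac{1}{6 + g}$
$q{\left(D,U \right)} = \frac{U}{25}$ ($q{\left(D,U \right)} = U \frac{1}{25} = \frac{U}{25}$)
$\frac{1}{-510 + q{\left(I{\left(5,4 \right)},24 \right)}} = \frac{1}{-510 + \frac{1}{25} \cdot 24} = \frac{1}{-510 + \frac{24}{25}} = \frac{1}{- \frac{12726}{25}} = - \frac{25}{12726}$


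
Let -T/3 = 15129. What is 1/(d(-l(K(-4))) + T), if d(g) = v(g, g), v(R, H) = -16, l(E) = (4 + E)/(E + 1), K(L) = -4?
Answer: -1/45403 ≈ -2.2025e-5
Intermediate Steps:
l(E) = (4 + E)/(1 + E)
T = -45387 (T = -3*15129 = -45387)
d(g) = -16
1/(d(-l(K(-4))) + T) = 1/(-16 - 45387) = 1/(-45403) = -1/45403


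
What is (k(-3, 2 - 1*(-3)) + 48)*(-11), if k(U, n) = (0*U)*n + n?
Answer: -583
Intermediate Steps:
k(U, n) = n (k(U, n) = 0*n + n = 0 + n = n)
(k(-3, 2 - 1*(-3)) + 48)*(-11) = ((2 - 1*(-3)) + 48)*(-11) = ((2 + 3) + 48)*(-11) = (5 + 48)*(-11) = 53*(-11) = -583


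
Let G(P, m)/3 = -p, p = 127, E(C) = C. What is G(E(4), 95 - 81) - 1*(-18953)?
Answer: 18572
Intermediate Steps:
G(P, m) = -381 (G(P, m) = 3*(-1*127) = 3*(-127) = -381)
G(E(4), 95 - 81) - 1*(-18953) = -381 - 1*(-18953) = -381 + 18953 = 18572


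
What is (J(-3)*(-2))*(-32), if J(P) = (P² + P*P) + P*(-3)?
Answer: 1728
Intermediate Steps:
J(P) = -3*P + 2*P² (J(P) = (P² + P²) - 3*P = 2*P² - 3*P = -3*P + 2*P²)
(J(-3)*(-2))*(-32) = (-3*(-3 + 2*(-3))*(-2))*(-32) = (-3*(-3 - 6)*(-2))*(-32) = (-3*(-9)*(-2))*(-32) = (27*(-2))*(-32) = -54*(-32) = 1728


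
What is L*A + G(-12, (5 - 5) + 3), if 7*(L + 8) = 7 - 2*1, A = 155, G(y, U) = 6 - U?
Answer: -7884/7 ≈ -1126.3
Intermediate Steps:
L = -51/7 (L = -8 + (7 - 2*1)/7 = -8 + (7 - 2)/7 = -8 + (⅐)*5 = -8 + 5/7 = -51/7 ≈ -7.2857)
L*A + G(-12, (5 - 5) + 3) = -51/7*155 + (6 - ((5 - 5) + 3)) = -7905/7 + (6 - (0 + 3)) = -7905/7 + (6 - 1*3) = -7905/7 + (6 - 3) = -7905/7 + 3 = -7884/7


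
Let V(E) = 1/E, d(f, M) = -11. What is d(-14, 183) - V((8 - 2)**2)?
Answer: -397/36 ≈ -11.028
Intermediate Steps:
d(-14, 183) - V((8 - 2)**2) = -11 - 1/((8 - 2)**2) = -11 - 1/(6**2) = -11 - 1/36 = -397/36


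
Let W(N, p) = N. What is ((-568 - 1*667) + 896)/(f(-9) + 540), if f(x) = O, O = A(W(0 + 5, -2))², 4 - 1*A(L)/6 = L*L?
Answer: -113/5472 ≈ -0.020651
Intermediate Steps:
A(L) = 24 - 6*L² (A(L) = 24 - 6*L*L = 24 - 6*L²)
O = 15876 (O = (24 - 6*(0 + 5)²)² = (24 - 6*5²)² = (24 - 6*25)² = (24 - 150)² = (-126)² = 15876)
f(x) = 15876
((-568 - 1*667) + 896)/(f(-9) + 540) = ((-568 - 1*667) + 896)/(15876 + 540) = ((-568 - 667) + 896)/16416 = (-1235 + 896)*(1/16416) = -339*1/16416 = -113/5472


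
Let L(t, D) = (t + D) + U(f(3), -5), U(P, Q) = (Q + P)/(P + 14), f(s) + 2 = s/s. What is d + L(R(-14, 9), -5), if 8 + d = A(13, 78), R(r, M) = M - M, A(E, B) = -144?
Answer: -2047/13 ≈ -157.46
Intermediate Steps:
f(s) = -1 (f(s) = -2 + s/s = -2 + 1 = -1)
U(P, Q) = (P + Q)/(14 + P)
R(r, M) = 0
d = -152 (d = -8 - 144 = -152)
L(t, D) = -6/13 + D + t (L(t, D) = (t + D) + (-1 - 5)/(14 - 1) = (D + t) - 6/13 = -6/13 + D + t)
d + L(R(-14, 9), -5) = -152 + (-6/13 - 5 + 0) = -152 - 71/13 = -2047/13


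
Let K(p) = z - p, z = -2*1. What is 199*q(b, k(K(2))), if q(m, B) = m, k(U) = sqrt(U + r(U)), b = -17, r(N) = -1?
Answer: -3383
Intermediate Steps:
z = -2
K(p) = -2 - p
k(U) = sqrt(-1 + U) (k(U) = sqrt(U - 1) = sqrt(-1 + U))
199*q(b, k(K(2))) = 199*(-17) = -3383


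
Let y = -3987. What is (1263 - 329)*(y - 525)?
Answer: -4214208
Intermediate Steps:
(1263 - 329)*(y - 525) = (1263 - 329)*(-3987 - 525) = 934*(-4512) = -4214208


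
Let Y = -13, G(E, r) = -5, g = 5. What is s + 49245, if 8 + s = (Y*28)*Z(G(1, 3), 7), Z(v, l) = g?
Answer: 47417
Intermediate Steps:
Z(v, l) = 5
s = -1828 (s = -8 - 13*28*5 = -8 - 364*5 = -8 - 1820 = -1828)
s + 49245 = -1828 + 49245 = 47417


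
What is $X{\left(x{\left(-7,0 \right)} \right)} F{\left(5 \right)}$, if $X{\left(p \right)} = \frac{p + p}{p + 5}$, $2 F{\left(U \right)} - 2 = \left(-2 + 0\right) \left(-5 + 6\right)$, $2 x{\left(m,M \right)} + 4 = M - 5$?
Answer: $0$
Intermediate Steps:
$x{\left(m,M \right)} = - \frac{9}{2} + \frac{M}{2}$ ($x{\left(m,M \right)} = -2 + \frac{M - 5}{2} = -2 + \frac{-5 + M}{2} = -2 + \left(- \frac{5}{2} + \frac{M}{2}\right) = - \frac{9}{2} + \frac{M}{2}$)
$F{\left(U \right)} = 0$ ($F{\left(U \right)} = 1 + \frac{\left(-2 + 0\right) \left(-5 + 6\right)}{2} = 1 + \frac{\left(-2\right) 1}{2} = 1 + \frac{1}{2} \left(-2\right) = 1 - 1 = 0$)
$X{\left(p \right)} = \frac{2 p}{5 + p}$
$X{\left(x{\left(-7,0 \right)} \right)} F{\left(5 \right)} = \frac{2 \left(- \frac{9}{2} + \frac{1}{2} \cdot 0\right)}{5 + \left(- \frac{9}{2} + \frac{1}{2} \cdot 0\right)} 0 = \frac{2 \left(- \frac{9}{2} + 0\right)}{5 + \left(- \frac{9}{2} + 0\right)} 0 = 2 \left(- \frac{9}{2}\right) \frac{1}{5 - \frac{9}{2}} \cdot 0 = 2 \left(- \frac{9}{2}\right) \frac{1}{\frac{1}{2}} \cdot 0 = 2 \left(- \frac{9}{2}\right) 2 \cdot 0 = \left(-18\right) 0 = 0$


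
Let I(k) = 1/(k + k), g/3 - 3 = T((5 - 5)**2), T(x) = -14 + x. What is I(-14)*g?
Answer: 33/28 ≈ 1.1786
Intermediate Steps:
g = -33 (g = 9 + 3*(-14 + (5 - 5)**2) = 9 + 3*(-14 + 0**2) = 9 + 3*(-14 + 0) = 9 + 3*(-14) = 9 - 42 = -33)
I(k) = 1/(2*k)
I(-14)*g = ((1/2)/(-14))*(-33) = ((1/2)*(-1/14))*(-33) = -1/28*(-33) = 33/28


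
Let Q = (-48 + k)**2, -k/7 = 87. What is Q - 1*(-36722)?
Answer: 468371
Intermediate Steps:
k = -609 (k = -7*87 = -609)
Q = 431649 (Q = (-48 - 609)**2 = (-657)**2 = 431649)
Q - 1*(-36722) = 431649 - 1*(-36722) = 431649 + 36722 = 468371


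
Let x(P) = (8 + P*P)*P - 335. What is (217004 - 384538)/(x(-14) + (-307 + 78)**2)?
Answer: -83767/24625 ≈ -3.4017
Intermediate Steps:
x(P) = -335 + P*(8 + P**2) (x(P) = (8 + P**2)*P - 335 = P*(8 + P**2) - 335 = -335 + P*(8 + P**2))
(217004 - 384538)/(x(-14) + (-307 + 78)**2) = (217004 - 384538)/((-335 + (-14)**3 + 8*(-14)) + (-307 + 78)**2) = -167534/((-335 - 2744 - 112) + (-229)**2) = -167534/(-3191 + 52441) = -167534/49250 = -167534*1/49250 = -83767/24625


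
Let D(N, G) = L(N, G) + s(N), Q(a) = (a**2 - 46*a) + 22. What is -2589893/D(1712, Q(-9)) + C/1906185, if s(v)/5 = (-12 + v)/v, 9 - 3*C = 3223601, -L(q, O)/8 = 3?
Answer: 6338844439051196/46589067585 ≈ 1.3606e+5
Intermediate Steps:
L(q, O) = -24 (L(q, O) = -8*3 = -24)
C = -3223592/3 (C = 3 - 1/3*3223601 = 3 - 3223601/3 = -3223592/3 ≈ -1.0745e+6)
Q(a) = 22 + a**2 - 46*a
s(v) = 5*(-12 + v)/v (s(v) = 5*((-12 + v)/v) = 5*(-12 + v)/v)
D(N, G) = -19 - 60/N (D(N, G) = -24 + (5 - 60/N) = -19 - 60/N)
-2589893/D(1712, Q(-9)) + C/1906185 = -2589893/(-19 - 60/1712) - 3223592/3/1906185 = -2589893/(-19 - 60*1/1712) - 3223592/3*1/1906185 = -2589893/(-19 - 15/428) - 3223592/5718555 = -2589893/(-8147/428) - 3223592/5718555 = -2589893*(-428/8147) - 3223592/5718555 = 1108474204/8147 - 3223592/5718555 = 6338844439051196/46589067585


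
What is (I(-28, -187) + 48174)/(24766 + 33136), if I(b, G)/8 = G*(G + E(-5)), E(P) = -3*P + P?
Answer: 156483/28951 ≈ 5.4051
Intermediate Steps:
E(P) = -2*P
I(b, G) = 8*G*(10 + G) (I(b, G) = 8*(G*(G - 2*(-5))) = 8*(G*(G + 10)) = 8*(G*(10 + G)) = 8*G*(10 + G))
(I(-28, -187) + 48174)/(24766 + 33136) = (8*(-187)*(10 - 187) + 48174)/(24766 + 33136) = (8*(-187)*(-177) + 48174)/57902 = (264792 + 48174)*(1/57902) = 312966*(1/57902) = 156483/28951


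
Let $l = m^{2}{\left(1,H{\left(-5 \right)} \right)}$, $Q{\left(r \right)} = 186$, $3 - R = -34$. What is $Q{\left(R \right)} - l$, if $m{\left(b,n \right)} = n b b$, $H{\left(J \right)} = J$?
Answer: $161$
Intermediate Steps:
$R = 37$ ($R = 3 - -34 = 3 + 34 = 37$)
$m{\left(b,n \right)} = n b^{2}$
$l = 25$ ($l = \left(- 5 \cdot 1^{2}\right)^{2} = \left(\left(-5\right) 1\right)^{2} = \left(-5\right)^{2} = 25$)
$Q{\left(R \right)} - l = 186 - 25 = 161$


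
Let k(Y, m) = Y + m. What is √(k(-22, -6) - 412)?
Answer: 2*I*√110 ≈ 20.976*I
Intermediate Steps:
√(k(-22, -6) - 412) = √((-22 - 6) - 412) = √(-28 - 412) = √(-440) = 2*I*√110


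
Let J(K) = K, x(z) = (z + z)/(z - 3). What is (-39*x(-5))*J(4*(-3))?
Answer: 585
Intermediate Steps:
x(z) = 2*z/(-3 + z) (x(z) = (2*z)/(-3 + z) = 2*z/(-3 + z))
(-39*x(-5))*J(4*(-3)) = (-78*(-5)/(-3 - 5))*(4*(-3)) = -78*(-5)/(-8)*(-12) = -78*(-5)*(-1)/8*(-12) = -39*5/4*(-12) = -195/4*(-12) = 585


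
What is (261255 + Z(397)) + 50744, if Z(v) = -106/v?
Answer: 123863497/397 ≈ 3.1200e+5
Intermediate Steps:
(261255 + Z(397)) + 50744 = (261255 - 106/397) + 50744 = 103718129/397 + 50744 = 123863497/397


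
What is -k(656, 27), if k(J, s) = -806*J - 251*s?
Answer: 535513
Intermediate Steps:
-k(656, 27) = -(-806*656 - 251*27) = -(-528736 - 6777) = -1*(-535513) = 535513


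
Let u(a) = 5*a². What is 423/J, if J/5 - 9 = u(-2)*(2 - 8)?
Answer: -141/185 ≈ -0.76216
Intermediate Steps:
J = -555 (J = 45 + 5*((5*(-2)²)*(2 - 8)) = 45 + 5*((5*4)*(-6)) = 45 + 5*(20*(-6)) = 45 + 5*(-120) = 45 - 600 = -555)
423/J = 423/(-555) = 423*(-1/555) = -141/185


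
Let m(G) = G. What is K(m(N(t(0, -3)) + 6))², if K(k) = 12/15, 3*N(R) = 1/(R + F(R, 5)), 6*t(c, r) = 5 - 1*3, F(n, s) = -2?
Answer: 16/25 ≈ 0.64000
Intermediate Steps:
t(c, r) = ⅓ (t(c, r) = (5 - 1*3)/6 = (5 - 3)/6 = (⅙)*2 = ⅓)
N(R) = 1/(3*(-2 + R)) (N(R) = 1/(3*(R - 2)) = 1/(3*(-2 + R)))
K(k) = ⅘ (K(k) = 12*(1/15) = ⅘)
K(m(N(t(0, -3)) + 6))² = (⅘)² = 16/25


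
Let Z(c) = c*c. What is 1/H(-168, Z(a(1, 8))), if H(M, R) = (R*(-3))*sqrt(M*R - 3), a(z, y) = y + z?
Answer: I*sqrt(13611)/3307473 ≈ 3.5273e-5*I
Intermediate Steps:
Z(c) = c**2
H(M, R) = -3*R*sqrt(-3 + M*R) (H(M, R) = (-3*R)*sqrt(-3 + M*R) = -3*R*sqrt(-3 + M*R))
1/H(-168, Z(a(1, 8))) = 1/(-3*(8 + 1)**2*sqrt(-3 - 168*(8 + 1)**2)) = 1/(-3*9**2*sqrt(-3 - 168*9**2)) = 1/(-3*81*sqrt(-3 - 168*81)) = 1/(-3*81*sqrt(-3 - 13608)) = 1/(-3*81*sqrt(-13611)) = 1/(-3*81*I*sqrt(13611)) = 1/(-243*I*sqrt(13611)) = I*sqrt(13611)/3307473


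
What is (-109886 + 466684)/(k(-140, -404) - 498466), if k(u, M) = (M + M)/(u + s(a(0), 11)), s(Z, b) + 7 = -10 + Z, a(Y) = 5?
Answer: -6779162/9470753 ≈ -0.71580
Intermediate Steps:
s(Z, b) = -17 + Z (s(Z, b) = -7 + (-10 + Z) = -17 + Z)
k(u, M) = 2*M/(-12 + u) (k(u, M) = (M + M)/(u + (-17 + 5)) = (2*M)/(u - 12) = (2*M)/(-12 + u) = 2*M/(-12 + u))
(-109886 + 466684)/(k(-140, -404) - 498466) = (-109886 + 466684)/(2*(-404)/(-12 - 140) - 498466) = 356798/(2*(-404)/(-152) - 498466) = 356798/(2*(-404)*(-1/152) - 498466) = 356798/(101/19 - 498466) = 356798/(-9470753/19) = 356798*(-19/9470753) = -6779162/9470753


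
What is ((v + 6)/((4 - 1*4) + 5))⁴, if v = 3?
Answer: 6561/625 ≈ 10.498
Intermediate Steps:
((v + 6)/((4 - 1*4) + 5))⁴ = ((3 + 6)/((4 - 1*4) + 5))⁴ = (9/((4 - 4) + 5))⁴ = (9/(0 + 5))⁴ = (9/5)⁴ = 6561/625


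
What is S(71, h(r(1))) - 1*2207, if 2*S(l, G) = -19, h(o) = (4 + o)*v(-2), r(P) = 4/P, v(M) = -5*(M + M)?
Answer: -4433/2 ≈ -2216.5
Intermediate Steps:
v(M) = -10*M
h(o) = 80 + 20*o (h(o) = (4 + o)*(-10*(-2)) = (4 + o)*20 = 80 + 20*o)
S(l, G) = -19/2 (S(l, G) = (½)*(-19) = -19/2)
S(71, h(r(1))) - 1*2207 = -19/2 - 1*2207 = -19/2 - 2207 = -4433/2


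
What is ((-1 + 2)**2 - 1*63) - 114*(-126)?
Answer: 14302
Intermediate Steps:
((-1 + 2)**2 - 1*63) - 114*(-126) = (1**2 - 63) + 14364 = (1 - 63) + 14364 = -62 + 14364 = 14302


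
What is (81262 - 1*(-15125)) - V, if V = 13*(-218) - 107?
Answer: 99328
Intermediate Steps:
V = -2941 (V = -2834 - 107 = -2941)
(81262 - 1*(-15125)) - V = (81262 - 1*(-15125)) - 1*(-2941) = (81262 + 15125) + 2941 = 96387 + 2941 = 99328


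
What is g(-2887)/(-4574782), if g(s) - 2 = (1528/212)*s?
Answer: 551364/121231723 ≈ 0.0045480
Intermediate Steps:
g(s) = 2 + 382*s/53 (g(s) = 2 + (1528/212)*s = 2 + (1528*(1/212))*s = 2 + 382*s/53)
g(-2887)/(-4574782) = (2 + (382/53)*(-2887))/(-4574782) = (2 - 1102834/53)*(-1/4574782) = -1102728/53*(-1/4574782) = 551364/121231723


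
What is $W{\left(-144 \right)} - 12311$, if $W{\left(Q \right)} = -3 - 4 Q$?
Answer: $-11738$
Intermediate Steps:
$W{\left(-144 \right)} - 12311 = \left(-3 - -576\right) - 12311 = \left(-3 + 576\right) - 12311 = 573 - 12311 = -11738$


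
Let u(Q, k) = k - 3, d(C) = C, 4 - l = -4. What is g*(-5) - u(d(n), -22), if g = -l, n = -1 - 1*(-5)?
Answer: 65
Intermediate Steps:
l = 8 (l = 4 - 1*(-4) = 4 + 4 = 8)
n = 4 (n = -1 + 5 = 4)
u(Q, k) = -3 + k
g = -8 (g = -1*8 = -8)
g*(-5) - u(d(n), -22) = -8*(-5) - (-3 - 22) = 40 - 1*(-25) = 40 + 25 = 65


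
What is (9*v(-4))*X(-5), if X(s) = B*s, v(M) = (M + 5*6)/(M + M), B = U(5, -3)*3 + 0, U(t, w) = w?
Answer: -5265/4 ≈ -1316.3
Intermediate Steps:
B = -9 (B = -3*3 + 0 = -9 + 0 = -9)
v(M) = (30 + M)/(2*M) (v(M) = (M + 30)/((2*M)) = (30 + M)*(1/(2*M)) = (30 + M)/(2*M))
X(s) = -9*s
(9*v(-4))*X(-5) = (9*((1/2)*(30 - 4)/(-4)))*(-9*(-5)) = (9*((1/2)*(-1/4)*26))*45 = (9*(-13/4))*45 = -117/4*45 = -5265/4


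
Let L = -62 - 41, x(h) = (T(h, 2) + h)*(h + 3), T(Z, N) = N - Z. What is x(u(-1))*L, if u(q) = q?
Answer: -412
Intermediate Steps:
x(h) = 6 + 2*h (x(h) = ((2 - h) + h)*(h + 3) = 2*(3 + h) = 6 + 2*h)
L = -103
x(u(-1))*L = (6 + 2*(-1))*(-103) = (6 - 2)*(-103) = 4*(-103) = -412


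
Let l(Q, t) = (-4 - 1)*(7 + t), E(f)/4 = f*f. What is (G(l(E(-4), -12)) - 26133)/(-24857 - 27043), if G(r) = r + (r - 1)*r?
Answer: 6377/12975 ≈ 0.49148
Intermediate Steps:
E(f) = 4*f² (E(f) = 4*(f*f) = 4*f²)
l(Q, t) = -35 - 5*t (l(Q, t) = -5*(7 + t) = -35 - 5*t)
G(r) = r + r*(-1 + r) (G(r) = r + (-1 + r)*r = r + r*(-1 + r))
(G(l(E(-4), -12)) - 26133)/(-24857 - 27043) = ((-35 - 5*(-12))² - 26133)/(-24857 - 27043) = ((-35 + 60)² - 26133)/(-51900) = (25² - 26133)*(-1/51900) = (625 - 26133)*(-1/51900) = -25508*(-1/51900) = 6377/12975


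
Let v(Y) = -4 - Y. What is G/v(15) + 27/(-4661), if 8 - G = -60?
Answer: -317461/88559 ≈ -3.5847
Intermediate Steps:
G = 68 (G = 8 - 1*(-60) = 8 + 60 = 68)
G/v(15) + 27/(-4661) = 68/(-4 - 1*15) + 27/(-4661) = 68/(-4 - 15) + 27*(-1/4661) = 68/(-19) - 27/4661 = 68*(-1/19) - 27/4661 = -68/19 - 27/4661 = -317461/88559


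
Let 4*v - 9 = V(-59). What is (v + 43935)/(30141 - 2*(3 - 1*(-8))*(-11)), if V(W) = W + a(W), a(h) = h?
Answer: 175631/121532 ≈ 1.4451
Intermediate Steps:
V(W) = 2*W (V(W) = W + W = 2*W)
v = -109/4 (v = 9/4 + (2*(-59))/4 = 9/4 + (¼)*(-118) = 9/4 - 59/2 = -109/4 ≈ -27.250)
(v + 43935)/(30141 - 2*(3 - 1*(-8))*(-11)) = (-109/4 + 43935)/(30141 - 2*(3 - 1*(-8))*(-11)) = 175631/(4*(30141 - 2*(3 + 8)*(-11))) = 175631/(4*(30141 - 2*11*(-11))) = 175631/(4*(30141 - 22*(-11))) = 175631/(4*(30141 + 242)) = (175631/4)/30383 = (175631/4)*(1/30383) = 175631/121532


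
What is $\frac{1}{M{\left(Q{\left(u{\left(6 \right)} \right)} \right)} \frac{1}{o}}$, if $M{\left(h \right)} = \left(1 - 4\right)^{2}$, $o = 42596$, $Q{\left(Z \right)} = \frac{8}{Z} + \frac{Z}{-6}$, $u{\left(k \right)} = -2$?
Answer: $\frac{42596}{9} \approx 4732.9$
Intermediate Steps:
$Q{\left(Z \right)} = \frac{8}{Z} - \frac{Z}{6}$ ($Q{\left(Z \right)} = \frac{8}{Z} + Z \left(- \frac{1}{6}\right) = \frac{8}{Z} - \frac{Z}{6}$)
$M{\left(h \right)} = 9$ ($M{\left(h \right)} = \left(-3\right)^{2} = 9$)
$\frac{1}{M{\left(Q{\left(u{\left(6 \right)} \right)} \right)} \frac{1}{o}} = \frac{1}{9 \cdot \frac{1}{42596}} = \frac{1}{\frac{9}{42596}} = \frac{42596}{9}$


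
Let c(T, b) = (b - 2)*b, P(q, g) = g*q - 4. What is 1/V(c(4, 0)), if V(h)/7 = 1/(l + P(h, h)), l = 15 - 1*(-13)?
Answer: 24/7 ≈ 3.4286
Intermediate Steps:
P(q, g) = -4 + g*q
l = 28 (l = 15 + 13 = 28)
c(T, b) = b*(-2 + b) (c(T, b) = (-2 + b)*b = b*(-2 + b))
V(h) = 7/(24 + h²) (V(h) = 7/(28 + (-4 + h*h)) = 7/(28 + (-4 + h²)) = 7/(24 + h²))
1/V(c(4, 0)) = 1/(7/(24 + (0*(-2 + 0))²)) = 1/(7/(24 + (0*(-2))²)) = 1/(7/(24 + 0²)) = 1/(7/(24 + 0)) = 1/(7/24) = 24/7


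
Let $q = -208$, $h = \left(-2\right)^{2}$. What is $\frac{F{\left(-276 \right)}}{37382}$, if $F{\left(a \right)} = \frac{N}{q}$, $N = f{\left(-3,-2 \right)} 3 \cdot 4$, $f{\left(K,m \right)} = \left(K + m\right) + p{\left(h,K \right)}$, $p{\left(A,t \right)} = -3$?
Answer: $\frac{3}{242983} \approx 1.2347 \cdot 10^{-5}$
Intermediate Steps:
$h = 4$
$f{\left(K,m \right)} = -3 + K + m$ ($f{\left(K,m \right)} = \left(K + m\right) - 3 = -3 + K + m$)
$N = -96$ ($N = \left(-3 - 3 - 2\right) 3 \cdot 4 = \left(-8\right) 3 \cdot 4 = \left(-24\right) 4 = -96$)
$F{\left(a \right)} = \frac{6}{13}$ ($F{\left(a \right)} = - \frac{96}{-208} = \left(-96\right) \left(- \frac{1}{208}\right) = \frac{6}{13}$)
$\frac{F{\left(-276 \right)}}{37382} = \frac{6}{13 \cdot 37382} = \frac{6}{13} \cdot \frac{1}{37382} = \frac{3}{242983}$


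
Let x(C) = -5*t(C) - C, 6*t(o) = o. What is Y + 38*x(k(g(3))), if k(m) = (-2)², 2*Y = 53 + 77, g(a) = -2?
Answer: -641/3 ≈ -213.67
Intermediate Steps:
Y = 65 (Y = (53 + 77)/2 = (½)*130 = 65)
t(o) = o/6
k(m) = 4
x(C) = -11*C/6 (x(C) = -5*C/6 - C = -11*C/6)
Y + 38*x(k(g(3))) = 65 + 38*(-11/6*4) = 65 + 38*(-22/3) = 65 - 836/3 = -641/3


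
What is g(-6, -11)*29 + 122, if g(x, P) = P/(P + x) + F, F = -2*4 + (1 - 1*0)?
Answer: -1058/17 ≈ -62.235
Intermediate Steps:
F = -7 (F = -8 + (1 + 0) = -8 + 1 = -7)
g(x, P) = -7 + P/(P + x) (g(x, P) = P/(P + x) - 7 = -7 + P/(P + x))
g(-6, -11)*29 + 122 = ((-7*(-6) - 6*(-11))/(-11 - 6))*29 + 122 = ((42 + 66)/(-17))*29 + 122 = -1/17*108*29 + 122 = -108/17*29 + 122 = -3132/17 + 122 = -1058/17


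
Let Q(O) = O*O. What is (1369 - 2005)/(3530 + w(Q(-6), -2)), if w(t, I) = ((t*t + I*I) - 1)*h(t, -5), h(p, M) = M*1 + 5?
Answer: -318/1765 ≈ -0.18017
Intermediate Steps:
Q(O) = O²
h(p, M) = 5 + M (h(p, M) = M + 5 = 5 + M)
w(t, I) = 0 (w(t, I) = ((t*t + I*I) - 1)*(5 - 5) = ((t² + I²) - 1)*0 = ((I² + t²) - 1)*0 = (-1 + I² + t²)*0 = 0)
(1369 - 2005)/(3530 + w(Q(-6), -2)) = (1369 - 2005)/(3530 + 0) = -636/3530 = -636*1/3530 = -318/1765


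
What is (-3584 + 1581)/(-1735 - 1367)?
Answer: 2003/3102 ≈ 0.64571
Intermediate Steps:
(-3584 + 1581)/(-1735 - 1367) = -2003/(-3102) = -2003*(-1/3102) = 2003/3102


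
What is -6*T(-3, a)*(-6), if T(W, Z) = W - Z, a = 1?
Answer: -144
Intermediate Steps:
-6*T(-3, a)*(-6) = -6*(-3 - 1*1)*(-6) = -6*(-3 - 1)*(-6) = -6*(-4)*(-6) = 24*(-6) = -144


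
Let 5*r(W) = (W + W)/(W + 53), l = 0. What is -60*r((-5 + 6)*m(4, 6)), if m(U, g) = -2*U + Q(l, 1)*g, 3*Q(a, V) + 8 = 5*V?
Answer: 112/13 ≈ 8.6154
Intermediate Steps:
Q(a, V) = -8/3 + 5*V/3 (Q(a, V) = -8/3 + (5*V)/3 = -8/3 + 5*V/3)
m(U, g) = -g - 2*U (m(U, g) = -2*U + (-8/3 + (5/3)*1)*g = -2*U + (-8/3 + 5/3)*g = -2*U - g = -g - 2*U)
r(W) = 2*W/(5*(53 + W)) (r(W) = ((W + W)/(W + 53))/5 = ((2*W)/(53 + W))/5 = (2*W/(53 + W))/5 = 2*W/(5*(53 + W)))
-60*r((-5 + 6)*m(4, 6)) = -24*(-5 + 6)*(-1*6 - 2*4)/(53 + (-5 + 6)*(-1*6 - 2*4)) = -24*1*(-6 - 8)/(53 + 1*(-6 - 8)) = -24*1*(-14)/(53 + 1*(-14)) = -24*(-14)/(53 - 14) = -24*(-14)/39 = -60*(-28/195) = 112/13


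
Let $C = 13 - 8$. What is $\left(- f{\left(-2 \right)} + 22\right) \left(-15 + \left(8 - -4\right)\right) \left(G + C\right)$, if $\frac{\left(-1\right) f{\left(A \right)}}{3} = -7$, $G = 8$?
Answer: $-39$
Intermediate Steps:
$f{\left(A \right)} = 21$ ($f{\left(A \right)} = \left(-3\right) \left(-7\right) = 21$)
$C = 5$ ($C = 13 - 8 = 5$)
$\left(- f{\left(-2 \right)} + 22\right) \left(-15 + \left(8 - -4\right)\right) \left(G + C\right) = \left(\left(-1\right) 21 + 22\right) \left(-15 + \left(8 - -4\right)\right) \left(8 + 5\right) = \left(-21 + 22\right) \left(-15 + \left(8 + 4\right)\right) 13 = 1 \left(-15 + 12\right) 13 = 1 \left(\left(-3\right) 13\right) = 1 \left(-39\right) = -39$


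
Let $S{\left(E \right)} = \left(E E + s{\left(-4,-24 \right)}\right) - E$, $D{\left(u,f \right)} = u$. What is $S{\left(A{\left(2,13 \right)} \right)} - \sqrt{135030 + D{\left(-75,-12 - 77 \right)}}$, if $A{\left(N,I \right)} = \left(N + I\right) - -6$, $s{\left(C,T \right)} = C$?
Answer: $416 - 3 \sqrt{14995} \approx 48.638$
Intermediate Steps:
$A{\left(N,I \right)} = 6 + I + N$ ($A{\left(N,I \right)} = \left(I + N\right) + \left(-2 + 8\right) = \left(I + N\right) + 6 = 6 + I + N$)
$S{\left(E \right)} = -4 + E^{2} - E$ ($S{\left(E \right)} = \left(E E - 4\right) - E = \left(E^{2} - 4\right) - E = \left(-4 + E^{2}\right) - E = -4 + E^{2} - E$)
$S{\left(A{\left(2,13 \right)} \right)} - \sqrt{135030 + D{\left(-75,-12 - 77 \right)}} = \left(-4 + \left(6 + 13 + 2\right)^{2} - \left(6 + 13 + 2\right)\right) - \sqrt{135030 - 75} = \left(-4 + 21^{2} - 21\right) - \sqrt{134955} = \left(-4 + 441 - 21\right) - 3 \sqrt{14995} = 416 - 3 \sqrt{14995}$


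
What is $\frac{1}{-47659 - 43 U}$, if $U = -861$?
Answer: $- \frac{1}{10636} \approx -9.402 \cdot 10^{-5}$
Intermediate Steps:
$\frac{1}{-47659 - 43 U} = \frac{1}{-47659 - -37023} = \frac{1}{-47659 + 37023} = \frac{1}{-10636} = - \frac{1}{10636}$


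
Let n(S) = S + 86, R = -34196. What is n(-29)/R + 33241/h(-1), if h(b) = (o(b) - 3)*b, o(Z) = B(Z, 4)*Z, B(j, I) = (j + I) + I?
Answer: 568354333/170980 ≈ 3324.1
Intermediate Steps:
B(j, I) = j + 2*I (B(j, I) = (I + j) + I = j + 2*I)
o(Z) = Z*(8 + Z) (o(Z) = (Z + 2*4)*Z = (Z + 8)*Z = (8 + Z)*Z = Z*(8 + Z))
h(b) = b*(-3 + b*(8 + b)) (h(b) = (b*(8 + b) - 3)*b = (-3 + b*(8 + b))*b = b*(-3 + b*(8 + b)))
n(S) = 86 + S
n(-29)/R + 33241/h(-1) = (86 - 29)/(-34196) + 33241/((-(-3 - (8 - 1)))) = 57*(-1/34196) + 33241/((-(-3 - 1*7))) = -57/34196 + 33241/((-(-3 - 7))) = -57/34196 + 33241/((-1*(-10))) = -57/34196 + 33241/10 = 568354333/170980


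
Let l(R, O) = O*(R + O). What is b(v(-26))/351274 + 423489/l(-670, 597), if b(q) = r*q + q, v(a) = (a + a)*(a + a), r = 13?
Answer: -3502639825/364496957 ≈ -9.6095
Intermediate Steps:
l(R, O) = O*(O + R)
v(a) = 4*a² (v(a) = (2*a)*(2*a) = 4*a²)
b(q) = 14*q (b(q) = 13*q + q = 14*q)
b(v(-26))/351274 + 423489/l(-670, 597) = (14*(4*(-26)²))/351274 + 423489/((597*(597 - 670))) = (14*(4*676))*(1/351274) + 423489/((597*(-73))) = (14*2704)*(1/351274) + 423489/(-43581) = 37856*(1/351274) + 423489*(-1/43581) = 2704/25091 - 141163/14527 = -3502639825/364496957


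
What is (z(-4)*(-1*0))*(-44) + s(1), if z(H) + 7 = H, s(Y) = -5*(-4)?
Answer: 20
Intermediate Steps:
s(Y) = 20
z(H) = -7 + H
(z(-4)*(-1*0))*(-44) + s(1) = ((-7 - 4)*(-1*0))*(-44) + 20 = -11*0*(-44) + 20 = 0*(-44) + 20 = 0 + 20 = 20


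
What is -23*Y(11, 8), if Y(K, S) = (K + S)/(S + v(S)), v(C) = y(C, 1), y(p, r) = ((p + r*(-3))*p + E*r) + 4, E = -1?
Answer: -437/51 ≈ -8.5686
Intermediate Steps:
y(p, r) = 4 - r + p*(p - 3*r) (y(p, r) = ((p + r*(-3))*p - r) + 4 = ((p - 3*r)*p - r) + 4 = (p*(p - 3*r) - r) + 4 = (-r + p*(p - 3*r)) + 4 = 4 - r + p*(p - 3*r))
v(C) = 3 + C**2 - 3*C (v(C) = 4 + C**2 - 1*1 - 3*C*1 = 4 + C**2 - 1 - 3*C = 3 + C**2 - 3*C)
Y(K, S) = (K + S)/(3 + S**2 - 2*S) (Y(K, S) = (K + S)/(S + (3 + S**2 - 3*S)) = (K + S)/(3 + S**2 - 2*S))
-23*Y(11, 8) = -23*(11 + 8)/(3 + 8**2 - 2*8) = -23*19/(3 + 64 - 16) = -23*19/51 = -437/51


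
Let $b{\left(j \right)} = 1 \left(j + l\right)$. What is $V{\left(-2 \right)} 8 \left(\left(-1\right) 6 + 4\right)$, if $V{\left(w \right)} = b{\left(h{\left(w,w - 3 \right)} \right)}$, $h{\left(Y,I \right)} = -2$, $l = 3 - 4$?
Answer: $48$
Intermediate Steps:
$l = -1$
$b{\left(j \right)} = -1 + j$ ($b{\left(j \right)} = 1 \left(j - 1\right) = 1 \left(-1 + j\right) = -1 + j$)
$V{\left(w \right)} = -3$ ($V{\left(w \right)} = -1 - 2 = -3$)
$V{\left(-2 \right)} 8 \left(\left(-1\right) 6 + 4\right) = \left(-3\right) 8 \left(\left(-1\right) 6 + 4\right) = - 24 \left(-6 + 4\right) = \left(-24\right) \left(-2\right) = 48$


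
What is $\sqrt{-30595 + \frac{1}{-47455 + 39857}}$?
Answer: $\frac{3 i \sqrt{196248582442}}{7598} \approx 174.91 i$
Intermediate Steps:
$\sqrt{-30595 + \frac{1}{-47455 + 39857}} = \sqrt{-30595 + \frac{1}{-7598}} = \sqrt{-30595 - \frac{1}{7598}} = \sqrt{- \frac{232460811}{7598}} = \frac{3 i \sqrt{196248582442}}{7598}$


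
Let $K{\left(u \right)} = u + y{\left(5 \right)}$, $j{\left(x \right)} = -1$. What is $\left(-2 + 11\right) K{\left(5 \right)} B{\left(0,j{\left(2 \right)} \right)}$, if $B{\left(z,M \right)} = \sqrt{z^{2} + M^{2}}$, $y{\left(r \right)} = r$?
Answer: $90$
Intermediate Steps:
$B{\left(z,M \right)} = \sqrt{M^{2} + z^{2}}$
$K{\left(u \right)} = 5 + u$ ($K{\left(u \right)} = u + 5 = 5 + u$)
$\left(-2 + 11\right) K{\left(5 \right)} B{\left(0,j{\left(2 \right)} \right)} = \left(-2 + 11\right) \left(5 + 5\right) \sqrt{\left(-1\right)^{2} + 0^{2}} = 9 \cdot 10 \sqrt{1 + 0} = 90 \sqrt{1} = 90 \cdot 1 = 90$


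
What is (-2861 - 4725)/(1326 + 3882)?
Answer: -3793/2604 ≈ -1.4566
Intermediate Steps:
(-2861 - 4725)/(1326 + 3882) = -7586/5208 = -7586*1/5208 = -3793/2604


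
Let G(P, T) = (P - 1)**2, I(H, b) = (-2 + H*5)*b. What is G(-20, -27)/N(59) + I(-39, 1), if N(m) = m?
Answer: -11182/59 ≈ -189.53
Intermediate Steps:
I(H, b) = b*(-2 + 5*H) (I(H, b) = (-2 + 5*H)*b = b*(-2 + 5*H))
G(P, T) = (-1 + P)**2
G(-20, -27)/N(59) + I(-39, 1) = (-1 - 20)**2/59 + 1*(-2 + 5*(-39)) = (-21)**2*(1/59) + 1*(-2 - 195) = 441*(1/59) + 1*(-197) = 441/59 - 197 = -11182/59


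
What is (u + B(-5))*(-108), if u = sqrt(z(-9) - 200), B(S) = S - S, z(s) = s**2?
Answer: -108*I*sqrt(119) ≈ -1178.1*I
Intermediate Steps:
B(S) = 0
u = I*sqrt(119) (u = sqrt((-9)**2 - 200) = sqrt(81 - 200) = sqrt(-119) = I*sqrt(119) ≈ 10.909*I)
(u + B(-5))*(-108) = (I*sqrt(119) + 0)*(-108) = (I*sqrt(119))*(-108) = -108*I*sqrt(119)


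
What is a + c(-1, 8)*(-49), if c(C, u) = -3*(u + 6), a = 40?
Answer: 2098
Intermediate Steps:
c(C, u) = -18 - 3*u (c(C, u) = -3*(6 + u) = -18 - 3*u)
a + c(-1, 8)*(-49) = 40 + (-18 - 3*8)*(-49) = 40 + (-18 - 24)*(-49) = 40 - 42*(-49) = 40 + 2058 = 2098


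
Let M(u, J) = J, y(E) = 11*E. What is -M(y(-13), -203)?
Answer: 203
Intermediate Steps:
-M(y(-13), -203) = -1*(-203) = 203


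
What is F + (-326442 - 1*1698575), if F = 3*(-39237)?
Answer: -2142728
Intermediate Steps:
F = -117711
F + (-326442 - 1*1698575) = -117711 + (-326442 - 1*1698575) = -117711 + (-326442 - 1698575) = -117711 - 2025017 = -2142728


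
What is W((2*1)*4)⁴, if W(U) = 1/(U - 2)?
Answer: 1/1296 ≈ 0.00077160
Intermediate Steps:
W(U) = 1/(-2 + U)
W((2*1)*4)⁴ = (1/(-2 + (2*1)*4))⁴ = (1/(-2 + 2*4))⁴ = (1/(-2 + 8))⁴ = (1/6)⁴ = (⅙)⁴ = 1/1296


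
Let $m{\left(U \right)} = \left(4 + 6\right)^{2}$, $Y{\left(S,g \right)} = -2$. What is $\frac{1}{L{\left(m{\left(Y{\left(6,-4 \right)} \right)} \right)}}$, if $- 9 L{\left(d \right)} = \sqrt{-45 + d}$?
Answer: $- \frac{9 \sqrt{55}}{55} \approx -1.2136$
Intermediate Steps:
$m{\left(U \right)} = 100$ ($m{\left(U \right)} = 10^{2} = 100$)
$L{\left(d \right)} = - \frac{\sqrt{-45 + d}}{9}$
$\frac{1}{L{\left(m{\left(Y{\left(6,-4 \right)} \right)} \right)}} = \frac{1}{\left(- \frac{1}{9}\right) \sqrt{-45 + 100}} = \frac{1}{\left(- \frac{1}{9}\right) \sqrt{55}} = - \frac{9 \sqrt{55}}{55}$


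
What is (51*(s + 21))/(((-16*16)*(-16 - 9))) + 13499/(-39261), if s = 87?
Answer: 32463997/62817600 ≈ 0.51680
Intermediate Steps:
(51*(s + 21))/(((-16*16)*(-16 - 9))) + 13499/(-39261) = (51*(87 + 21))/(((-16*16)*(-16 - 9))) + 13499/(-39261) = (51*108)/((-256*(-25))) + 13499*(-1/39261) = 5508/6400 - 13499/39261 = 5508*(1/6400) - 13499/39261 = 1377/1600 - 13499/39261 = 32463997/62817600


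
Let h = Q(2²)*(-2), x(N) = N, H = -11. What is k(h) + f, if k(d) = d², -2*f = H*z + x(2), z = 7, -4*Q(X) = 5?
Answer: 175/4 ≈ 43.750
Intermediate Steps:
Q(X) = -5/4 (Q(X) = -¼*5 = -5/4)
h = 5/2 (h = -5/4*(-2) = 5/2 ≈ 2.5000)
f = 75/2 (f = -(-11*7 + 2)/2 = -(-77 + 2)/2 = -½*(-75) = 75/2 ≈ 37.500)
k(h) + f = (5/2)² + 75/2 = 25/4 + 75/2 = 175/4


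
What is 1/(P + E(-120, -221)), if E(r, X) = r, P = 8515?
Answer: 1/8395 ≈ 0.00011912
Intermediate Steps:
1/(P + E(-120, -221)) = 1/(8515 - 120) = 1/8395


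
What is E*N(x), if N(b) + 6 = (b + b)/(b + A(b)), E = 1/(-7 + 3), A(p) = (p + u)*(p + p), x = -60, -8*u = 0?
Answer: 179/119 ≈ 1.5042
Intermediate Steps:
u = 0 (u = -1/8*0 = 0)
A(p) = 2*p**2 (A(p) = (p + 0)*(p + p) = p*(2*p) = 2*p**2)
E = -1/4 (E = 1/(-4) = -1/4 ≈ -0.25000)
N(b) = -6 + 2*b/(b + 2*b**2) (N(b) = -6 + (b + b)/(b + 2*b**2) = -6 + (2*b)/(b + 2*b**2) = -6 + 2*b/(b + 2*b**2))
E*N(x) = -(-1 - 3*(-60))/(1 + 2*(-60)) = -(-1 + 180)/(1 - 120) = -179/(-119) = -(-1)*179/119 = -1/4*(-716/119) = 179/119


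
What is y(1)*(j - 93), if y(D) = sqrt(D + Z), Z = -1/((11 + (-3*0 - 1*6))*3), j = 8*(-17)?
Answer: -229*sqrt(210)/15 ≈ -221.24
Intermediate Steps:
j = -136
Z = -1/15 (Z = -1/((11 + (0 - 6))*3) = -1/((11 - 6)*3) = -1/(5*3) = -1*1/15 = -1/15 ≈ -0.066667)
y(D) = sqrt(-1/15 + D) (y(D) = sqrt(D - 1/15) = sqrt(-1/15 + D))
y(1)*(j - 93) = (sqrt(-15 + 225*1)/15)*(-136 - 93) = (sqrt(-15 + 225)/15)*(-229) = (sqrt(210)/15)*(-229) = -229*sqrt(210)/15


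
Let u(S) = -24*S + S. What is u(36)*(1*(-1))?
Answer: 828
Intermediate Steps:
u(S) = -23*S
u(36)*(1*(-1)) = (-23*36)*(1*(-1)) = -828*(-1) = 828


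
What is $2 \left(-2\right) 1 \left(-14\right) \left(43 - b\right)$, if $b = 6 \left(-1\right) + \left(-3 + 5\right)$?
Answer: $2632$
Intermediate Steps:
$b = -4$ ($b = -6 + 2 = -4$)
$2 \left(-2\right) 1 \left(-14\right) \left(43 - b\right) = 2 \left(-2\right) 1 \left(-14\right) \left(43 - -4\right) = \left(-4\right) \left(-14\right) \left(43 + 4\right) = 56 \cdot 47 = 2632$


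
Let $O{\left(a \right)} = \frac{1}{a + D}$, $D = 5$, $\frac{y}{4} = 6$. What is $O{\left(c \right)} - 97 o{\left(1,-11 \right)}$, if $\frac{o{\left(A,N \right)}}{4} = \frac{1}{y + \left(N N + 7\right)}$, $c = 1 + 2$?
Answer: $- \frac{369}{152} \approx -2.4276$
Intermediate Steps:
$c = 3$
$y = 24$ ($y = 4 \cdot 6 = 24$)
$O{\left(a \right)} = \frac{1}{5 + a}$ ($O{\left(a \right)} = \frac{1}{a + 5} = \frac{1}{5 + a}$)
$o{\left(A,N \right)} = \frac{4}{31 + N^{2}}$ ($o{\left(A,N \right)} = \frac{4}{24 + \left(N N + 7\right)} = \frac{4}{24 + \left(N^{2} + 7\right)} = \frac{4}{24 + \left(7 + N^{2}\right)} = \frac{4}{31 + N^{2}}$)
$O{\left(c \right)} - 97 o{\left(1,-11 \right)} = \frac{1}{5 + 3} - 97 \frac{4}{31 + \left(-11\right)^{2}} = \frac{1}{8} - 97 \frac{4}{31 + 121} = \frac{1}{8} - 97 \cdot \frac{4}{152} = \frac{1}{8} - 97 \cdot 4 \cdot \frac{1}{152} = \frac{1}{8} - \frac{97}{38} = - \frac{369}{152}$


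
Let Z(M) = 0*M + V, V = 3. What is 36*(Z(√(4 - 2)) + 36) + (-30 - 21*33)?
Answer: 681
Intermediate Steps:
Z(M) = 3 (Z(M) = 0*M + 3 = 0 + 3 = 3)
36*(Z(√(4 - 2)) + 36) + (-30 - 21*33) = 36*(3 + 36) + (-30 - 21*33) = 36*39 + (-30 - 693) = 1404 - 723 = 681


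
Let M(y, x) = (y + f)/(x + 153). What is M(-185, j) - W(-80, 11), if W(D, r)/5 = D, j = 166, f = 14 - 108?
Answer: 127321/319 ≈ 399.13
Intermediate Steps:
f = -94
M(y, x) = (-94 + y)/(153 + x) (M(y, x) = (y - 94)/(x + 153) = (-94 + y)/(153 + x))
W(D, r) = 5*D
M(-185, j) - W(-80, 11) = (-94 - 185)/(153 + 166) - 5*(-80) = -279/319 - 1*(-400) = (1/319)*(-279) + 400 = -279/319 + 400 = 127321/319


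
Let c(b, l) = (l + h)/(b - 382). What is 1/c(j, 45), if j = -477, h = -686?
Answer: 859/641 ≈ 1.3401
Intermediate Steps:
c(b, l) = (-686 + l)/(-382 + b) (c(b, l) = (l - 686)/(b - 382) = (-686 + l)/(-382 + b))
1/c(j, 45) = 1/((-686 + 45)/(-382 - 477)) = 1/(-641/(-859)) = 1/(-1/859*(-641)) = 1/(641/859) = 859/641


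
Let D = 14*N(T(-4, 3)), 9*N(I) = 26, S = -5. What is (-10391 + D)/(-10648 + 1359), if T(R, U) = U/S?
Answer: 93155/83601 ≈ 1.1143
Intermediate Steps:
T(R, U) = -U/5 (T(R, U) = U/(-5) = U*(-⅕) = -U/5)
N(I) = 26/9 (N(I) = (⅑)*26 = 26/9)
D = 364/9 (D = 14*(26/9) = 364/9 ≈ 40.444)
(-10391 + D)/(-10648 + 1359) = (-10391 + 364/9)/(-10648 + 1359) = -93155/9/(-9289) = -93155/9*(-1/9289) = 93155/83601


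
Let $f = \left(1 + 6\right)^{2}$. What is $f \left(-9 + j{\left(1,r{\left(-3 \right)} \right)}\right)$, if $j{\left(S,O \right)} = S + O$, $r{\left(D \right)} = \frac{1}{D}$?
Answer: $- \frac{1225}{3} \approx -408.33$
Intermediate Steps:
$f = 49$ ($f = 7^{2} = 49$)
$j{\left(S,O \right)} = O + S$
$f \left(-9 + j{\left(1,r{\left(-3 \right)} \right)}\right) = 49 \left(-9 + \left(\frac{1}{-3} + 1\right)\right) = 49 \left(-9 + \left(- \frac{1}{3} + 1\right)\right) = 49 \left(-9 + \frac{2}{3}\right) = 49 \left(- \frac{25}{3}\right) = - \frac{1225}{3}$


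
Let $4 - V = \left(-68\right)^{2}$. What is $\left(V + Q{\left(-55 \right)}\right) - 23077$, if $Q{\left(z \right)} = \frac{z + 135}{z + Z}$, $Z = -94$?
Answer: $- \frac{4126933}{149} \approx -27698.0$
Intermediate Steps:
$V = -4620$ ($V = 4 - \left(-68\right)^{2} = 4 - 4624 = -4620$)
$Q{\left(z \right)} = \frac{135 + z}{-94 + z}$ ($Q{\left(z \right)} = \frac{z + 135}{z - 94} = \frac{135 + z}{-94 + z}$)
$\left(V + Q{\left(-55 \right)}\right) - 23077 = \left(-4620 + \frac{135 - 55}{-94 - 55}\right) - 23077 = \left(-4620 + \frac{1}{-149} \cdot 80\right) - 23077 = \left(-4620 - \frac{80}{149}\right) - 23077 = - \frac{688460}{149} - 23077 = - \frac{4126933}{149}$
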